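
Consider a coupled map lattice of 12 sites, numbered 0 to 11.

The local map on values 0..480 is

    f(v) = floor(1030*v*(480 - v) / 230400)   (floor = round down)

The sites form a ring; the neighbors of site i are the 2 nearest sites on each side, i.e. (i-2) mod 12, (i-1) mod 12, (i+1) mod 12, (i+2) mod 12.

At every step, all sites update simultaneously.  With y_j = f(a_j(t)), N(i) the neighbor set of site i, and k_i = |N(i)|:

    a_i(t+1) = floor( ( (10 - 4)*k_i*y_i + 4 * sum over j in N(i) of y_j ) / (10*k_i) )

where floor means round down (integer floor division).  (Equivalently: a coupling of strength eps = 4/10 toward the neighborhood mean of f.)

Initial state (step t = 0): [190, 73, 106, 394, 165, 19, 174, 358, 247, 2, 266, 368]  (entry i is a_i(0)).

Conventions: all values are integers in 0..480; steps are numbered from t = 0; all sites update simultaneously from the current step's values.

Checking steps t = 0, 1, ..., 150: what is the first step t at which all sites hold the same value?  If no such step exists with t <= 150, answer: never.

Answer: 4
Key observation: Synchronization is absorbing here: once all sites are equal they stay equal, and step 4 is the first all-equal step.

Derivation:
t=0: [190, 73, 106, 394, 165, 19, 174, 358, 247, 2, 266, 368]  (not all equal)
t=1: [222, 155, 182, 148, 199, 105, 215, 170, 223, 91, 221, 174]  (not all equal)
t=2: [249, 230, 240, 220, 238, 201, 244, 225, 243, 193, 243, 232]  (not all equal)
t=3: [257, 256, 256, 255, 256, 252, 256, 254, 255, 250, 256, 256]  (not all equal)
t=4: [256, 256, 256, 256, 256, 256, 256, 256, 256, 256, 256, 256]  (all equal)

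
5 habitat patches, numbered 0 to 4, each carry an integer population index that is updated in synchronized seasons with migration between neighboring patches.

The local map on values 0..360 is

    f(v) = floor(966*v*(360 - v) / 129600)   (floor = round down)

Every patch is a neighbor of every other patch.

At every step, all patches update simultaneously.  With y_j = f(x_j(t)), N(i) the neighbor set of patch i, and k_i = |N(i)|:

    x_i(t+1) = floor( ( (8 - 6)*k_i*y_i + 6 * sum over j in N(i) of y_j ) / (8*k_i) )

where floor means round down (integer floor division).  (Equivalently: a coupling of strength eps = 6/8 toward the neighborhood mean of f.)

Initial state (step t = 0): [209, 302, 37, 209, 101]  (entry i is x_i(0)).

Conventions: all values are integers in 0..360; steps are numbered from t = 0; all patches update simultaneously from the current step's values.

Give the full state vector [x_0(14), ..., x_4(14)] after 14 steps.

Simulating step by step:
t=0: [209, 302, 37, 209, 101]
t=1: [180, 173, 171, 180, 177]
t=2: [240, 240, 240, 240, 240]
t=3: [214, 214, 214, 214, 214]
t=4: [232, 232, 232, 232, 232]
t=5: [221, 221, 221, 221, 221]
t=6: [228, 228, 228, 228, 228]
t=7: [224, 224, 224, 224, 224]
t=8: [227, 227, 227, 227, 227]
t=9: [225, 225, 225, 225, 225]
t=10: [226, 226, 226, 226, 226]
t=11: [225, 225, 225, 225, 225]
t=12: [226, 226, 226, 226, 226]
t=13: [225, 225, 225, 225, 225]
t=14: [226, 226, 226, 226, 226]

Answer: [226, 226, 226, 226, 226]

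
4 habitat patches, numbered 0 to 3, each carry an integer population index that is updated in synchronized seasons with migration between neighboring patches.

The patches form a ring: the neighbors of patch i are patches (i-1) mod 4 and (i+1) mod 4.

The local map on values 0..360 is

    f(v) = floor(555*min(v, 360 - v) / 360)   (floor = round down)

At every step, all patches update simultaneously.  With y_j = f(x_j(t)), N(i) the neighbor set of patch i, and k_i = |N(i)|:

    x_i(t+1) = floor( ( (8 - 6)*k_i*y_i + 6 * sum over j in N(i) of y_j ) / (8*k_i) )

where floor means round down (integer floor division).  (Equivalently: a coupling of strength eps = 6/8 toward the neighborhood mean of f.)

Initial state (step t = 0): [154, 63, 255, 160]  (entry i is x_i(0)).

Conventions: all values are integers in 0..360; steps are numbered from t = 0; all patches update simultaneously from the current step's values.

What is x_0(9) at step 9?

Answer: x_0(9) = 210

Derivation:
t=0: [154, 63, 255, 160]
t=1: [187, 173, 168, 210]
t=2: [252, 263, 251, 254]
t=3: [158, 162, 159, 166]
t=4: [249, 245, 250, 246]
t=5: [174, 171, 174, 171]
t=6: [264, 266, 264, 266]
t=7: [145, 147, 145, 147]
t=8: [225, 223, 225, 223]
t=9: [210, 208, 210, 208]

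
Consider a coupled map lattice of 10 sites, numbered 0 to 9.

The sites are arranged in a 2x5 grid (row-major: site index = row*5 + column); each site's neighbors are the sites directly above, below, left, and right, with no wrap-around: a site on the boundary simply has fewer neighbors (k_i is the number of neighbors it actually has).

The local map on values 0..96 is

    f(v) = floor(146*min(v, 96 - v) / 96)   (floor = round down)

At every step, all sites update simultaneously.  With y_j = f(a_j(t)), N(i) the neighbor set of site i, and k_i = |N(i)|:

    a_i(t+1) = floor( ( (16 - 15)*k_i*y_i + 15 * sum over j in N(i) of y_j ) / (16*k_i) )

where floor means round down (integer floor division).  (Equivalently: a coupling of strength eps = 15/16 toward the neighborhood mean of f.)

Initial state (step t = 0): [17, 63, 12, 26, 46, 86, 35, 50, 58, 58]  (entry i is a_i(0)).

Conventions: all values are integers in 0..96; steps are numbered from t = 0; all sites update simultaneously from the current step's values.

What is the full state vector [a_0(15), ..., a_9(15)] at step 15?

Answer: [40, 49, 44, 49, 47, 49, 41, 49, 46, 48]

Derivation:
t=0: [17, 63, 12, 26, 46, 86, 35, 50, 58, 58]
t=1: [32, 33, 50, 47, 49, 37, 45, 44, 55, 62]
t=2: [52, 60, 62, 67, 61, 57, 58, 66, 62, 65]
t=3: [57, 57, 47, 51, 45, 61, 52, 52, 45, 51]
t=4: [56, 64, 64, 68, 68, 61, 59, 68, 67, 68]
t=5: [51, 54, 44, 44, 42, 57, 48, 48, 42, 42]
t=6: [61, 68, 67, 64, 64, 69, 65, 67, 67, 63]
t=7: [42, 47, 44, 45, 48, 49, 42, 44, 47, 46]
t=8: [70, 64, 68, 69, 68, 63, 68, 66, 67, 71]
t=9: [48, 41, 44, 42, 39, 41, 47, 42, 41, 42]
t=10: [62, 69, 62, 62, 62, 71, 62, 66, 62, 60]
t=11: [40, 50, 46, 51, 52, 50, 41, 50, 50, 51]
t=12: [68, 64, 68, 68, 67, 61, 68, 66, 68, 67]
t=13: [49, 42, 44, 42, 43, 42, 48, 42, 43, 43]
t=14: [63, 69, 63, 65, 64, 71, 63, 67, 63, 65]
t=15: [40, 49, 44, 49, 47, 49, 41, 49, 46, 48]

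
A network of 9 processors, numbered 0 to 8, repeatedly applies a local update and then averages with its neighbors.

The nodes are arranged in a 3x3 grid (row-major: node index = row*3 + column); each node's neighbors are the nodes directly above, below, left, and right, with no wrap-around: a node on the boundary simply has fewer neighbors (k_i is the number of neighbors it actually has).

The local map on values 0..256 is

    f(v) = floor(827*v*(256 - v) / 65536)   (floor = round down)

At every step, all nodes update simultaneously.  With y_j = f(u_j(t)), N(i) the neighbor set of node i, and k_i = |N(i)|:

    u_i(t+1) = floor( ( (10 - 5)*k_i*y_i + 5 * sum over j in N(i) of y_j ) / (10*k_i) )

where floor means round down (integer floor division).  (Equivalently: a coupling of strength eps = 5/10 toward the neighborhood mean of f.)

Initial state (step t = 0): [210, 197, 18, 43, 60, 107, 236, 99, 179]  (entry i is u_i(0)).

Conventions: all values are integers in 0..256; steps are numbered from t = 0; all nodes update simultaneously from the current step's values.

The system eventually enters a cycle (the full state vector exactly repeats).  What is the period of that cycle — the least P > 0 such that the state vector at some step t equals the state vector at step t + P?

Simulating step by step:
t=0: [210, 197, 18, 43, 60, 107, 236, 99, 179]
t=1: [125, 126, 113, 112, 156, 163, 107, 161, 185]
t=2: [205, 203, 200, 202, 197, 189, 199, 190, 178]
t=3: [133, 137, 144, 138, 146, 156, 145, 156, 166]
t=4: [205, 204, 201, 204, 201, 196, 201, 196, 192]
t=5: [132, 134, 139, 134, 139, 146, 139, 146, 151]
t=6: [206, 205, 204, 205, 204, 202, 204, 202, 201]
t=7: [130, 131, 133, 131, 133, 136, 133, 136, 138]
t=8: [206, 206, 205, 206, 205, 205, 205, 205, 205]
t=9: [129, 129, 130, 129, 130, 131, 130, 131, 131]
t=10: [206, 206, 206, 206, 206, 206, 206, 206, 206]
t=11: [129, 129, 129, 129, 129, 129, 129, 129, 129]
t=12: [206, 206, 206, 206, 206, 206, 206, 206, 206]

Answer: 2
Key observation: The state at step 10, [206, 206, 206, 206, 206, 206, 206, 206, 206], reappears at step 12 — and no state repeats earlier — so the cycle the system enters has period 2.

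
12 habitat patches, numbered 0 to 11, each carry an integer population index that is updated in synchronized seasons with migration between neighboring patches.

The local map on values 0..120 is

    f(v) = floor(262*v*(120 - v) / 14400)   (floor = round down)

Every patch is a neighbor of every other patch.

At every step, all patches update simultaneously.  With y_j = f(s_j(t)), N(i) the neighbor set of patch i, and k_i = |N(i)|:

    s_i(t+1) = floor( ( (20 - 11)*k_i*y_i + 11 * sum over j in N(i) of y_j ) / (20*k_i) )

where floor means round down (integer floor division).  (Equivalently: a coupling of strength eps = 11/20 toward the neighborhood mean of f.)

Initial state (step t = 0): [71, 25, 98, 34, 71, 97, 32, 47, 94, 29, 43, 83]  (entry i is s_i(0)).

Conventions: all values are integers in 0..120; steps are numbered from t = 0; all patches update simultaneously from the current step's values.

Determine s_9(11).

Answer: s_9(11) = 65

Derivation:
t=0: [71, 25, 98, 34, 71, 97, 32, 47, 94, 29, 43, 83]
t=1: [56, 48, 46, 52, 56, 47, 51, 55, 48, 50, 55, 53]
t=2: [64, 62, 62, 63, 64, 62, 63, 64, 62, 63, 64, 63]
t=3: [65, 65, 65, 65, 65, 65, 65, 65, 65, 65, 65, 65]
t=4: [65, 65, 65, 65, 65, 65, 65, 65, 65, 65, 65, 65]
t=5: [65, 65, 65, 65, 65, 65, 65, 65, 65, 65, 65, 65]
t=6: [65, 65, 65, 65, 65, 65, 65, 65, 65, 65, 65, 65]
t=7: [65, 65, 65, 65, 65, 65, 65, 65, 65, 65, 65, 65]
t=8: [65, 65, 65, 65, 65, 65, 65, 65, 65, 65, 65, 65]
t=9: [65, 65, 65, 65, 65, 65, 65, 65, 65, 65, 65, 65]
t=10: [65, 65, 65, 65, 65, 65, 65, 65, 65, 65, 65, 65]
t=11: [65, 65, 65, 65, 65, 65, 65, 65, 65, 65, 65, 65]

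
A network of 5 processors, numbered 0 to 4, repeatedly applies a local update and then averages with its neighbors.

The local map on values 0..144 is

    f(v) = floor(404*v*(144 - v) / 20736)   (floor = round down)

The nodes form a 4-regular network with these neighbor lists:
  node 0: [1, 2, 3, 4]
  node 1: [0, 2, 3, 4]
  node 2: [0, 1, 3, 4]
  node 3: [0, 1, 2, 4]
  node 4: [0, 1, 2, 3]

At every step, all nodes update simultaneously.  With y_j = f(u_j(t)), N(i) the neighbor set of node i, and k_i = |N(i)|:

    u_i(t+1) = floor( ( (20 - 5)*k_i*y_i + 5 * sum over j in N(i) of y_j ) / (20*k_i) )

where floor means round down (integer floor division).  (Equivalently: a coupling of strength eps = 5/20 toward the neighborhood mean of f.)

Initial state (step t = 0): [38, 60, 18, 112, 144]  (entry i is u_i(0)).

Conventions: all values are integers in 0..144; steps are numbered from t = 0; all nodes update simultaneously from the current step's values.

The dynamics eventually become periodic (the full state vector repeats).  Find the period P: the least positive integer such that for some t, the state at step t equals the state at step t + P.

Answer: 2
Key observation: The state at step 6, [92, 92, 92, 92, 92], reappears at step 8 — and no state repeats earlier — so the cycle the system enters has period 2.

Derivation:
t=0: [38, 60, 18, 112, 144]
t=1: [71, 85, 48, 65, 18]
t=2: [95, 93, 88, 95, 57]
t=3: [90, 92, 95, 90, 95]
t=4: [93, 92, 90, 93, 90]
t=5: [92, 93, 93, 92, 93]
t=6: [92, 92, 92, 92, 92]
t=7: [93, 93, 93, 93, 93]
t=8: [92, 92, 92, 92, 92]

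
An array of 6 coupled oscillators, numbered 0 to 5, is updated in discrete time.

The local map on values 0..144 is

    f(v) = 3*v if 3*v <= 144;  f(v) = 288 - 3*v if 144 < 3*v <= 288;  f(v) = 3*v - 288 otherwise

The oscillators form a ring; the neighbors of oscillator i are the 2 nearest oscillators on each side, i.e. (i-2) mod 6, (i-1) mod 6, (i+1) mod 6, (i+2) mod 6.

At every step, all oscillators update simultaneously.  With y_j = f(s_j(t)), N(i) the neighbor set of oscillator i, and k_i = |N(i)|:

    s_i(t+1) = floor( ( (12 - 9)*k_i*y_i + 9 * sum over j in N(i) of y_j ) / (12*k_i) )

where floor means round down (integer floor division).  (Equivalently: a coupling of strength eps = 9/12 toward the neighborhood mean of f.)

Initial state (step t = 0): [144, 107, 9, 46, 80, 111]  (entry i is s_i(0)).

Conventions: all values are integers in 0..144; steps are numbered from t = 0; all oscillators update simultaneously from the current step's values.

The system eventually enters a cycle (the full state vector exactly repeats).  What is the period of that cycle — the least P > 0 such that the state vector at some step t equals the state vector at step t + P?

Simulating step by step:
t=0: [144, 107, 9, 46, 80, 111]
t=1: [64, 74, 74, 63, 78, 79]
t=2: [68, 75, 75, 69, 72, 71]
t=3: [72, 72, 72, 71, 74, 75]
t=4: [69, 70, 71, 69, 69, 69]
t=5: [79, 79, 78, 79, 79, 80]
t=6: [51, 51, 51, 51, 51, 50]
t=7: [135, 135, 135, 135, 135, 135]
t=8: [117, 117, 117, 117, 117, 117]
t=9: [63, 63, 63, 63, 63, 63]
t=10: [99, 99, 99, 99, 99, 99]
t=11: [9, 9, 9, 9, 9, 9]
t=12: [27, 27, 27, 27, 27, 27]
t=13: [81, 81, 81, 81, 81, 81]
t=14: [45, 45, 45, 45, 45, 45]
t=15: [135, 135, 135, 135, 135, 135]

Answer: 8
Key observation: The state at step 7, [135, 135, 135, 135, 135, 135], reappears at step 15 — and no state repeats earlier — so the cycle the system enters has period 8.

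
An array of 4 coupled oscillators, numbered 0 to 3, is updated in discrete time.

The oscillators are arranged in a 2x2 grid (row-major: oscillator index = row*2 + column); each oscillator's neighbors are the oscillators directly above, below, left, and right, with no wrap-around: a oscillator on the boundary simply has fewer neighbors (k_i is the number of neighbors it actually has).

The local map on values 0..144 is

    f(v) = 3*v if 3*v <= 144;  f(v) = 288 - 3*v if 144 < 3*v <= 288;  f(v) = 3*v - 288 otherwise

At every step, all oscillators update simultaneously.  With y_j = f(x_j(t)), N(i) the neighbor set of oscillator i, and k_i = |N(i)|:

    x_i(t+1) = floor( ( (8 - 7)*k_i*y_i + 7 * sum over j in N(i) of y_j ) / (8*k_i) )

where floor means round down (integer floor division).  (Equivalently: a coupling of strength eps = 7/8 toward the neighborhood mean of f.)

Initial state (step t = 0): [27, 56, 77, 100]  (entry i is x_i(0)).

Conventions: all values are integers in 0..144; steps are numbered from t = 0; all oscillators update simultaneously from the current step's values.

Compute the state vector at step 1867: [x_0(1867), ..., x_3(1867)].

Simulating step by step:
t=0: [27, 56, 77, 100]
t=1: [87, 55, 47, 78]
t=2: [118, 50, 53, 122]
t=3: [125, 80, 79, 126]
t=4: [54, 83, 83, 54]
t=5: [49, 115, 115, 49]
t=6: [67, 130, 130, 67]
t=7: [100, 88, 88, 100]
t=8: [22, 13, 13, 22]
t=9: [42, 62, 62, 42]
t=10: [105, 123, 123, 105]
t=11: [74, 33, 33, 74]
t=12: [94, 70, 70, 94]
t=13: [69, 15, 15, 69]
t=14: [49, 76, 76, 49]
t=15: [70, 130, 130, 70]
t=16: [99, 81, 81, 99]
t=17: [40, 13, 13, 40]
t=18: [49, 109, 109, 49]
t=19: [51, 128, 128, 51]
t=20: [100, 130, 130, 100]
t=21: [90, 23, 23, 90]
t=22: [62, 24, 24, 62]
t=23: [75, 98, 98, 75]
t=24: [13, 55, 55, 13]
t=25: [112, 49, 49, 112]
t=26: [129, 59, 59, 129]
t=27: [109, 100, 100, 109]
t=28: [15, 35, 35, 15]
t=29: [97, 52, 52, 97]
t=30: [115, 19, 19, 115]
t=31: [57, 57, 57, 57]
t=32: [117, 117, 117, 117]
t=33: [63, 63, 63, 63]
t=34: [99, 99, 99, 99]
t=35: [9, 9, 9, 9]
t=36: [27, 27, 27, 27]
t=37: [81, 81, 81, 81]
t=38: [45, 45, 45, 45]
t=39: [135, 135, 135, 135]
t=40: [117, 117, 117, 117]

Answer: [9, 9, 9, 9]
Key observation: The state at step 32, [117, 117, 117, 117], reappears at step 40: the system is in a cycle of period 8 from step 32 on.  Therefore the state at step 1867 equals the state at step 32 + ((1867 - 32) mod 8) = 35, which is [9, 9, 9, 9].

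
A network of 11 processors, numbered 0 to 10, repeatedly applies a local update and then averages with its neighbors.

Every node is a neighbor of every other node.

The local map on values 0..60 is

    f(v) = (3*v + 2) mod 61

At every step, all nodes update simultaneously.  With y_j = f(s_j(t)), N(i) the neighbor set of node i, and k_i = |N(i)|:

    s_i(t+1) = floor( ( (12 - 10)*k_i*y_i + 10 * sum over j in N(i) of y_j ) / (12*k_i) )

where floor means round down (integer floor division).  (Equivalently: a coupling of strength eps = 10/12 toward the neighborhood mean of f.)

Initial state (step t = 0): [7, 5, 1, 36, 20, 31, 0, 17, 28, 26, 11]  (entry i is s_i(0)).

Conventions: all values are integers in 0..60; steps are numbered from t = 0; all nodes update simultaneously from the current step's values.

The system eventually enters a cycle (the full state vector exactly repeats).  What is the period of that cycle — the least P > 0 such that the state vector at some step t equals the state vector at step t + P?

Simulating step by step:
t=0: [7, 5, 1, 36, 20, 31, 0, 17, 28, 26, 11]
t=1: [23, 23, 22, 26, 22, 24, 22, 26, 24, 23, 24]
t=2: [11, 11, 11, 12, 11, 11, 11, 12, 11, 11, 11]
t=3: [35, 35, 35, 35, 35, 35, 35, 35, 35, 35, 35]
t=4: [46, 46, 46, 46, 46, 46, 46, 46, 46, 46, 46]
t=5: [18, 18, 18, 18, 18, 18, 18, 18, 18, 18, 18]
t=6: [56, 56, 56, 56, 56, 56, 56, 56, 56, 56, 56]
t=7: [48, 48, 48, 48, 48, 48, 48, 48, 48, 48, 48]
t=8: [24, 24, 24, 24, 24, 24, 24, 24, 24, 24, 24]
t=9: [13, 13, 13, 13, 13, 13, 13, 13, 13, 13, 13]
t=10: [41, 41, 41, 41, 41, 41, 41, 41, 41, 41, 41]
t=11: [3, 3, 3, 3, 3, 3, 3, 3, 3, 3, 3]
t=12: [11, 11, 11, 11, 11, 11, 11, 11, 11, 11, 11]
t=13: [35, 35, 35, 35, 35, 35, 35, 35, 35, 35, 35]

Answer: 10
Key observation: The state at step 3, [35, 35, 35, 35, 35, 35, 35, 35, 35, 35, 35], reappears at step 13 — and no state repeats earlier — so the cycle the system enters has period 10.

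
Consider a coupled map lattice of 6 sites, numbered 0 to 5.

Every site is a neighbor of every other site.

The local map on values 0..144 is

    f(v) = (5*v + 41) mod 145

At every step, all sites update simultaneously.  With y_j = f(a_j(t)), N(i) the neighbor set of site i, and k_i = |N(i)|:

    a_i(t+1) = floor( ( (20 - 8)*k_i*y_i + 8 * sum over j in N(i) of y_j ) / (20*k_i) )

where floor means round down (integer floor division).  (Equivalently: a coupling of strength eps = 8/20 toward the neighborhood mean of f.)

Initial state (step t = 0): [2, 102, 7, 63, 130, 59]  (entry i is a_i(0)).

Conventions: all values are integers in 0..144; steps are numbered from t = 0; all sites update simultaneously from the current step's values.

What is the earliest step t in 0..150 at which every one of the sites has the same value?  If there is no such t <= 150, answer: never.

Answer: never
Key observation: The state at step 22 reappears at step 31 — the system is in a cycle of period 9 from step 22 on.  No step 0..31 is synchronized, and the cycle repeats forever, so no step up to 150 (or ever) has all sites equal.

Derivation:
t=0: [2, 102, 7, 63, 130, 59]  (not all equal)
t=1: [63, 97, 76, 71, 95, 61]  (not all equal)
t=2: [76, 89, 110, 97, 84, 71]  (not all equal)
t=3: [101, 59, 39, 80, 46, 88]  (not all equal)
t=4: [91, 58, 81, 37, 99, 58]  (not all equal)
t=5: [58, 48, 32, 69, 79, 48]  (not all equal)
t=6: [58, 108, 66, 87, 37, 108]  (not all equal)
t=7: [41, 20, 61, 41, 61, 20]  (not all equal)
t=8: [100, 121, 76, 100, 76, 121]  (not all equal)
t=9: [103, 82, 116, 103, 116, 82]  (not all equal)
t=10: [91, 36, 49, 91, 49, 36]  (not all equal)
t=11: [76, 84, 117, 76, 117, 84]  (not all equal)
t=12: [100, 46, 56, 100, 56, 46]  (not all equal)
t=13: [97, 107, 58, 97, 58, 107]  (not all equal)
t=14: [91, 117, 65, 91, 65, 117]  (not all equal)
t=15: [61, 53, 68, 61, 68, 53]  (not all equal)
t=16: [55, 34, 73, 55, 73, 34]  (not all equal)
t=17: [46, 67, 93, 46, 93, 67]  (not all equal)
t=18: [110, 90, 82, 110, 82, 90]  (not all equal)
t=19: [19, 42, 21, 19, 21, 42]  (not all equal)
t=20: [109, 94, 39, 109, 39, 94]  (not all equal)
t=21: [30, 67, 75, 30, 75, 67]  (not all equal)
t=22: [65, 86, 106, 65, 106, 86]  (not all equal)
t=23: [79, 58, 110, 79, 110, 58]  (not all equal)
t=24: [9, 29, 14, 9, 14, 29]  (not all equal)
t=25: [82, 59, 95, 82, 95, 59]  (not all equal)
t=26: [31, 46, 65, 31, 65, 46]  (not all equal)
t=27: [67, 106, 80, 67, 80, 106]  (not all equal)
t=28: [81, 107, 39, 81, 39, 107]  (not all equal)
t=29: [44, 112, 86, 44, 86, 112]  (not all equal)
t=30: [88, 38, 46, 88, 46, 38]  (not all equal)
t=31: [65, 86, 106, 65, 106, 86]  (not all equal)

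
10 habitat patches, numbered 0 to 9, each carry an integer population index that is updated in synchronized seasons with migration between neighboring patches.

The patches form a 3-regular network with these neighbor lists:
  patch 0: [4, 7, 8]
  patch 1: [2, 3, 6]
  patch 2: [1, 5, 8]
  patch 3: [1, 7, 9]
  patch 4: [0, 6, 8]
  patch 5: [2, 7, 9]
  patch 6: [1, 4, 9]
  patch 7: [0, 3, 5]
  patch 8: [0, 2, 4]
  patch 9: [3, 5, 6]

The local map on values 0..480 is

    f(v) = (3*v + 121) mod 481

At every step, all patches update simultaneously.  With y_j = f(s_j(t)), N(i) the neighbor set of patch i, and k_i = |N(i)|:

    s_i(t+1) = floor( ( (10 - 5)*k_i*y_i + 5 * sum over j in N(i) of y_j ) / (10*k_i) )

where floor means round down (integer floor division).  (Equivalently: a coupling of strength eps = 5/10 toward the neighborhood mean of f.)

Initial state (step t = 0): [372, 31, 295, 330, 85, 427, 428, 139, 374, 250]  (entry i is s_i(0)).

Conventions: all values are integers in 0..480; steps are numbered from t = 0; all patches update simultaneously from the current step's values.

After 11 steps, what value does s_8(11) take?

Answer: s_8(11) = 271

Derivation:
t=0: [372, 31, 295, 330, 85, 427, 428, 139, 374, 250]
t=1: [256, 213, 177, 184, 354, 301, 384, 172, 256, 367]
t=2: [334, 251, 210, 211, 298, 128, 282, 188, 337, 224]
t=3: [151, 287, 232, 288, 82, 143, 128, 178, 165, 206]
t=4: [159, 73, 205, 86, 225, 162, 119, 117, 200, 148]
t=5: [229, 355, 245, 338, 296, 198, 362, 339, 234, 205]
t=6: [257, 244, 320, 195, 175, 251, 210, 210, 295, 236]
t=7: [285, 288, 194, 277, 203, 319, 282, 306, 137, 322]
t=8: [69, 127, 142, 273, 136, 128, 68, 138, 106, 161]
t=9: [254, 152, 113, 262, 206, 52, 194, 162, 293, 196]
t=10: [271, 232, 298, 288, 239, 274, 208, 247, 205, 268]
t=11: [392, 224, 202, 205, 340, 377, 321, 346, 271, 346]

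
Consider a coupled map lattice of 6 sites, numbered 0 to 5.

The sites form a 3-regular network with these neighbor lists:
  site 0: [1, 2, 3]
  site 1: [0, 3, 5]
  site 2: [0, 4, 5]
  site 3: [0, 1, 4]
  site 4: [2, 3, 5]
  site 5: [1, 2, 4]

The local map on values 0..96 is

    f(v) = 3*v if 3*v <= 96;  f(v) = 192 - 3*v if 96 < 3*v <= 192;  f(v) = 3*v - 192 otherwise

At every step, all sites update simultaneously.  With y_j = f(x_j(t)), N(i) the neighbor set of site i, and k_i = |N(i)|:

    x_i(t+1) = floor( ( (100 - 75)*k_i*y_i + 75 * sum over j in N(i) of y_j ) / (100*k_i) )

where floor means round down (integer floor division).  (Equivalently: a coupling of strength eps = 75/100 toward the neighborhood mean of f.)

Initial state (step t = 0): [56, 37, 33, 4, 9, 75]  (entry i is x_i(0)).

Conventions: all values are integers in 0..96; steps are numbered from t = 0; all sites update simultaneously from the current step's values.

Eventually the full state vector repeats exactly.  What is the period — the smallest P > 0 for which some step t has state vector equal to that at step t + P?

Simulating step by step:
t=0: [56, 37, 33, 4, 9, 75]
t=1: [52, 37, 44, 36, 41, 58]
t=2: [65, 54, 45, 67, 57, 57]
t=3: [24, 15, 25, 15, 27, 32]
t=4: [59, 64, 81, 60, 74, 74]
t=5: [19, 14, 31, 14, 30, 27]
t=6: [58, 55, 80, 57, 76, 76]
t=7: [28, 25, 34, 25, 35, 36]
t=8: [81, 79, 86, 80, 84, 84]
t=9: [52, 51, 59, 51, 58, 57]
t=10: [32, 33, 22, 33, 23, 23]
t=11: [87, 87, 75, 87, 74, 74]
t=12: [60, 59, 40, 59, 40, 40]
t=13: [28, 28, 57, 28, 57, 57]
t=14: [68, 68, 36, 68, 36, 36]
t=15: [30, 30, 66, 30, 66, 66]
t=16: [69, 69, 27, 69, 27, 27]
t=17: [31, 31, 64, 31, 64, 64]
t=18: [69, 69, 23, 69, 23, 23]
t=19: [28, 28, 55, 28, 55, 55]
t=20: [69, 69, 41, 69, 41, 41]
t=21: [28, 28, 55, 28, 55, 55]

Answer: 2
Key observation: The state at step 19, [28, 28, 55, 28, 55, 55], reappears at step 21 — and no state repeats earlier — so the cycle the system enters has period 2.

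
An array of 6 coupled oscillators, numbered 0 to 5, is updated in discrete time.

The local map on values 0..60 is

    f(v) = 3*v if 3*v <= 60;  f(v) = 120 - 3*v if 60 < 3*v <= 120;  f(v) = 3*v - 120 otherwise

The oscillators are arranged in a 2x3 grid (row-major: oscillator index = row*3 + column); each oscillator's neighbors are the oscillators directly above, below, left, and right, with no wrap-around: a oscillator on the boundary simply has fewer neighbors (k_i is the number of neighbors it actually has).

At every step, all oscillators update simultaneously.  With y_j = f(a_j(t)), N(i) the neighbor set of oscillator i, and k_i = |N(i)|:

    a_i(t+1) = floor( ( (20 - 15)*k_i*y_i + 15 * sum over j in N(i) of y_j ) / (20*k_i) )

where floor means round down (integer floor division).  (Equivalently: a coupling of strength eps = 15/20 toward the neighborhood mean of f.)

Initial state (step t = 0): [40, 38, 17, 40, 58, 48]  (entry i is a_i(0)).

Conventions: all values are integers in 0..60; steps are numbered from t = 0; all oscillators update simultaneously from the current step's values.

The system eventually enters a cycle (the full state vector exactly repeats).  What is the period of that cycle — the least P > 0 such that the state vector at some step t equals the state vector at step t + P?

Answer: 4
Key observation: The state at step 17, [19, 20, 20, 20, 20, 19], reappears at step 21 — and no state repeats earlier — so the cycle the system enters has period 4.

Derivation:
t=0: [40, 38, 17, 40, 58, 48]
t=1: [2, 27, 24, 20, 21, 45]
t=2: [38, 37, 32, 38, 42, 43]
t=3: [7, 11, 12, 6, 7, 13]
t=4: [24, 27, 36, 20, 27, 31]
t=5: [49, 34, 27, 47, 41, 25]
t=6: [21, 21, 33, 16, 21, 27]
t=7: [53, 48, 41, 54, 50, 39]
t=8: [34, 24, 10, 36, 24, 13]
t=9: [27, 36, 40, 27, 36, 39]
t=10: [28, 15, 5, 28, 16, 5]
t=11: [39, 36, 26, 40, 36, 27]
t=12: [5, 17, 29, 5, 15, 30]
t=13: [28, 36, 38, 26, 35, 36]
t=14: [29, 17, 10, 29, 20, 10]
t=15: [39, 43, 37, 43, 43, 41]
t=16: [7, 7, 6, 6, 7, 7]
t=17: [19, 20, 20, 20, 20, 19]
t=18: [59, 59, 58, 58, 59, 59]
t=19: [55, 56, 56, 56, 56, 55]
t=20: [47, 47, 46, 46, 47, 47]
t=21: [19, 20, 20, 20, 20, 19]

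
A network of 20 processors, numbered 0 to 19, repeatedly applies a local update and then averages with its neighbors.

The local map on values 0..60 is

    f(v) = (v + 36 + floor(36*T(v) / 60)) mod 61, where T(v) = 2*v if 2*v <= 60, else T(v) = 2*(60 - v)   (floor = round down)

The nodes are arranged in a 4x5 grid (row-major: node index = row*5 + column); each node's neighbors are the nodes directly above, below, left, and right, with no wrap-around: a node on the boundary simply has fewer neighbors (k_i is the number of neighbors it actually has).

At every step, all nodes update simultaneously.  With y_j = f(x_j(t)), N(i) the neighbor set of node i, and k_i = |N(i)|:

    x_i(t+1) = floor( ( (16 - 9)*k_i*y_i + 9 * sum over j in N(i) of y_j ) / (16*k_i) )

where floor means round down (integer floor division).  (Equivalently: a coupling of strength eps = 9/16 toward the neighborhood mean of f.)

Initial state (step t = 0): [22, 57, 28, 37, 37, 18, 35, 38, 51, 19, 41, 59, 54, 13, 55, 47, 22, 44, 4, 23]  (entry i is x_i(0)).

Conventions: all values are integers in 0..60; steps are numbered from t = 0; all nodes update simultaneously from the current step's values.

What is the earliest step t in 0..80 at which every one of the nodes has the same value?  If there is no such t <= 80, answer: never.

Answer: 4
Key observation: Synchronization is absorbing here: once all nodes are equal they stay equal, and step 4 is the first all-equal step.

Derivation:
t=0: [22, 57, 28, 37, 37, 18, 35, 38, 51, 19, 41, 59, 54, 13, 55, 47, 22, 44, 4, 23]  (not all equal)
t=1: [23, 33, 36, 37, 32, 25, 34, 37, 29, 27, 32, 34, 31, 22, 24, 33, 30, 35, 31, 33]  (not all equal)
t=2: [30, 37, 39, 39, 38, 32, 38, 39, 35, 34, 38, 40, 37, 30, 30, 40, 40, 40, 36, 36]  (not all equal)
t=3: [40, 39, 39, 39, 39, 39, 39, 39, 39, 40, 39, 39, 39, 40, 40, 39, 39, 39, 39, 39]  (not all equal)
t=4: [39, 39, 39, 39, 39, 39, 39, 39, 39, 39, 39, 39, 39, 39, 39, 39, 39, 39, 39, 39]  (all equal)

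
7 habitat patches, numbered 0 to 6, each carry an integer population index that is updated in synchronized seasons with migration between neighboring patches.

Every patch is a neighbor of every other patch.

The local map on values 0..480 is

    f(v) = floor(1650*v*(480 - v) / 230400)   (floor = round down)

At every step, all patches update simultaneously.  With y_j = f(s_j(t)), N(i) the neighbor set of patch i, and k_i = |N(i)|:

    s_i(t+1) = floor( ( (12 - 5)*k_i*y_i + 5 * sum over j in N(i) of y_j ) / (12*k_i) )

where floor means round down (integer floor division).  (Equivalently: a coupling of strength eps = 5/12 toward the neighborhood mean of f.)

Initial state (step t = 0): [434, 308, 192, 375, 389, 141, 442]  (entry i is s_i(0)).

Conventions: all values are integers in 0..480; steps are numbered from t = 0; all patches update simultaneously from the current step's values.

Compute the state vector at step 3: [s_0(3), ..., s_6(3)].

Answer: [251, 275, 282, 252, 247, 265, 255]

Derivation:
t=0: [434, 308, 192, 375, 389, 141, 442]
t=1: [205, 327, 336, 277, 262, 308, 194]
t=2: [394, 371, 364, 393, 397, 381, 391]
t=3: [251, 275, 282, 252, 247, 265, 255]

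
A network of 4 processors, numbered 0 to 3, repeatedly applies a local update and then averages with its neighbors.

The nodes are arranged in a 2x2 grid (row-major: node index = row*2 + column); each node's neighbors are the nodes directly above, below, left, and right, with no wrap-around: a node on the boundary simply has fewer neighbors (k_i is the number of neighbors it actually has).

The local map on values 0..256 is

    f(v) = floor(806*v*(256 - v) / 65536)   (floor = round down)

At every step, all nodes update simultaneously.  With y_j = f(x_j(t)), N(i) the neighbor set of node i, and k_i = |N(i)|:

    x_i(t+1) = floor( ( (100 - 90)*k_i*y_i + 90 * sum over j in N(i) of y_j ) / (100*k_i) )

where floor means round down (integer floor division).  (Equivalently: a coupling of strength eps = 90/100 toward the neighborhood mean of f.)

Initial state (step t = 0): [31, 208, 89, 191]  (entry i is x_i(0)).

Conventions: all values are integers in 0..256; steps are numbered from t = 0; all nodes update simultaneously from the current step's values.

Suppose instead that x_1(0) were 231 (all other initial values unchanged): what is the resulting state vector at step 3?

Answer: [136, 138, 138, 136]
Key observation: This trace re-runs the system from the modified initial state.

Derivation:
t=0: [31, 231, 89, 191]
t=1: [122, 113, 124, 129]
t=2: [199, 200, 201, 199]
t=3: [136, 138, 138, 136]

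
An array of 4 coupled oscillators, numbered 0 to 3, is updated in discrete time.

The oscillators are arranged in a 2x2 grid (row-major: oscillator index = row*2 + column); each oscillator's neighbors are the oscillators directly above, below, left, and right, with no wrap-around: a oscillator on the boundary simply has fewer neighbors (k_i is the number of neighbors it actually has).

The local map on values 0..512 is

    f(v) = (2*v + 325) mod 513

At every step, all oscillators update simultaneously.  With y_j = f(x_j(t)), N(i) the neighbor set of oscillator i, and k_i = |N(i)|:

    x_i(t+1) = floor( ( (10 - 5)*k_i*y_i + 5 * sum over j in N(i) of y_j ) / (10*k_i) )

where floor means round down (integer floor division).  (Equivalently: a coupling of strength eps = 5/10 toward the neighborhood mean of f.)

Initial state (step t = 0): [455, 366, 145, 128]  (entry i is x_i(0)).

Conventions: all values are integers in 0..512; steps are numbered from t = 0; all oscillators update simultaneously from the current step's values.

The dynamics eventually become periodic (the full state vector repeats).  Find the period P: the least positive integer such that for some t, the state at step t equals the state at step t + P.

Simulating step by step:
t=0: [455, 366, 145, 128]
t=1: [137, 84, 120, 67]
t=2: [179, 382, 162, 365]
t=3: [134, 81, 117, 64]
t=4: [173, 376, 156, 359]
t=5: [122, 69, 105, 52]
t=6: [149, 352, 132, 335]
t=7: [74, 149, 186, 260]
t=8: [310, 256, 293, 239]
t=9: [396, 342, 379, 325]
t=10: [183, 386, 166, 369]
t=11: [142, 89, 125, 72]
t=12: [189, 392, 172, 375]
t=13: [154, 101, 137, 84]
t=14: [85, 160, 196, 271]
t=15: [331, 278, 314, 261]
t=16: [439, 386, 422, 369]
t=17: [142, 89, 125, 72]

Answer: 6
Key observation: The state at step 11, [142, 89, 125, 72], reappears at step 17 — and no state repeats earlier — so the cycle the system enters has period 6.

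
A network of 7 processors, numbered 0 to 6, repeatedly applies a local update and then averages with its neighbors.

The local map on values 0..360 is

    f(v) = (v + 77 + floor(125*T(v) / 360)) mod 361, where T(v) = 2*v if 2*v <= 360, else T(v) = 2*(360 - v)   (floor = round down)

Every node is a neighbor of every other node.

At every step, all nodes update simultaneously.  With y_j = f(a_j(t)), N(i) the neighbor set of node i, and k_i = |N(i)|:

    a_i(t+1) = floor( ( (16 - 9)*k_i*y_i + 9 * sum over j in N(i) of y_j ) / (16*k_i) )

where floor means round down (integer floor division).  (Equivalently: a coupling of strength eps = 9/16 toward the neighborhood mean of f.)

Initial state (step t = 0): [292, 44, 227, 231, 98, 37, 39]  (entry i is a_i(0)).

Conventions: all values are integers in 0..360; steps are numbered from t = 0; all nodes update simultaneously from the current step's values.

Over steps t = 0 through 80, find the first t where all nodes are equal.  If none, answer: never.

Simulating step by step:
t=0: [292, 44, 227, 231, 98, 37, 39]  (not all equal)
t=1: [94, 127, 87, 87, 158, 122, 124]  (not all equal)
t=2: [258, 277, 254, 254, 295, 274, 275]  (not all equal)
t=3: [46, 48, 46, 46, 50, 48, 48]  (not all equal)
t=4: [155, 157, 155, 155, 158, 157, 157]  (not all equal)
t=5: [340, 341, 340, 340, 342, 341, 341]  (not all equal)
t=6: [69, 69, 69, 69, 69, 69, 69]  (all equal)

Answer: 6
Key observation: Synchronization is absorbing here: once all nodes are equal they stay equal, and step 6 is the first all-equal step.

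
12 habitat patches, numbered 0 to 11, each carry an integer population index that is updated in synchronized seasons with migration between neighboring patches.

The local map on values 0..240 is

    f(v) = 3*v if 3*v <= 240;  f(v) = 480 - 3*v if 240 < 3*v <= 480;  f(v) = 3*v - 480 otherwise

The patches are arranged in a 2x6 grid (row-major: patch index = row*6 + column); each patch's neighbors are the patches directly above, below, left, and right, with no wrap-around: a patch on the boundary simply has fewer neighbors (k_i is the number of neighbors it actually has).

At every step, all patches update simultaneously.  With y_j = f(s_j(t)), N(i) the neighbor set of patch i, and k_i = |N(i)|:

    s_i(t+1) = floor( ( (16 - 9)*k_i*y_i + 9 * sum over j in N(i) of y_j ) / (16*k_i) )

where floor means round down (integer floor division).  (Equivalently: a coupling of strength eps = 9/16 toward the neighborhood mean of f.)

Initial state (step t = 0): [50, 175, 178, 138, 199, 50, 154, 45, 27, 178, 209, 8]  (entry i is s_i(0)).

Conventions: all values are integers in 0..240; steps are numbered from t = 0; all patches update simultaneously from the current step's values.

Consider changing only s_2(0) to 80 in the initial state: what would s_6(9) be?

Simulating step by step:
t=0: [50, 175, 80, 138, 199, 50, 154, 45, 27, 178, 209, 8]
t=1: [83, 118, 141, 105, 119, 105, 88, 86, 115, 78, 100, 94]
t=2: [197, 150, 104, 149, 149, 162, 221, 186, 155, 192, 182, 183]
t=3: [108, 80, 88, 70, 34, 31, 133, 76, 70, 63, 66, 50]
t=4: [158, 217, 218, 186, 138, 111, 143, 199, 210, 198, 169, 147]
t=5: [65, 130, 150, 100, 76, 93, 56, 120, 141, 97, 52, 66]
t=6: [157, 104, 74, 162, 200, 207, 162, 111, 88, 156, 183, 187]
t=7: [52, 144, 170, 69, 93, 118, 46, 137, 165, 59, 70, 94]
t=8: [120, 68, 63, 167, 189, 167, 123, 67, 58, 158, 199, 181]
t=9: [141, 184, 157, 62, 67, 51, 138, 179, 150, 61, 80, 66]

Answer: s_6(9) = 138
Key observation: This trace re-runs the system from the modified initial state.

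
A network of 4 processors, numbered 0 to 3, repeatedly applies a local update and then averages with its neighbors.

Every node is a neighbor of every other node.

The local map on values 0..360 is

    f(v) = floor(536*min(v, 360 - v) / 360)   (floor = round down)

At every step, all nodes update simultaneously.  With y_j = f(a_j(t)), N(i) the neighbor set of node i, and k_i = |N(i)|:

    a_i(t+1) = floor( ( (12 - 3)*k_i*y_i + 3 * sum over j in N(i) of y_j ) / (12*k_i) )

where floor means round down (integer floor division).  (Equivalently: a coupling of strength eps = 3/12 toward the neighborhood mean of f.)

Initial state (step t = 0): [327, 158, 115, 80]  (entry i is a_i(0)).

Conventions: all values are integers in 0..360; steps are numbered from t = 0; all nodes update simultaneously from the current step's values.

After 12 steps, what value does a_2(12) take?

Answer: a_2(12) = 155

Derivation:
t=0: [327, 158, 115, 80]
t=1: [80, 204, 161, 127]
t=2: [144, 219, 224, 190]
t=3: [215, 212, 207, 241]
t=4: [213, 216, 221, 187]
t=5: [219, 217, 211, 245]
t=6: [207, 209, 215, 181]
t=7: [229, 227, 221, 255]
t=8: [192, 194, 200, 166]
t=9: [248, 246, 240, 246]
t=10: [167, 169, 175, 169]
t=11: [249, 251, 257, 251]
t=12: [163, 161, 155, 161]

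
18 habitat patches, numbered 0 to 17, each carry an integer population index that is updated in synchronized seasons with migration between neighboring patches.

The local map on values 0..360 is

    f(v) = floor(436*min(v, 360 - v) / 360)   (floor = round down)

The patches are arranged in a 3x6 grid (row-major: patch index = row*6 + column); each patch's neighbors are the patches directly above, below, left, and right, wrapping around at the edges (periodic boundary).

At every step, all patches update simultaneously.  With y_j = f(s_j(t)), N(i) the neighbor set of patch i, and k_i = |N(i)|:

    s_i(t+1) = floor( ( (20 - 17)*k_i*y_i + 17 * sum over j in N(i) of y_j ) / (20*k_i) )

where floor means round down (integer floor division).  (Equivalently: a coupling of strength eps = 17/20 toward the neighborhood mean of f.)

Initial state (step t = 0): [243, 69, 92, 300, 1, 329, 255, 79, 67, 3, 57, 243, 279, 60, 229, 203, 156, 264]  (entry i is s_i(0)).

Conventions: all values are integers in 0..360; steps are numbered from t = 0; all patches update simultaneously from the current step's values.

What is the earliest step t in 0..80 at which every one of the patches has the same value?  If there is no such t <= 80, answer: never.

Simulating step by step:
t=0: [243, 69, 92, 300, 1, 329, 255, 79, 67, 3, 57, 243, 279, 60, 229, 203, 156, 264]  (not all equal)
t=1: [94, 101, 100, 75, 77, 90, 119, 91, 90, 88, 81, 95, 111, 103, 120, 117, 108, 116]  (not all equal)
t=2: [125, 117, 117, 111, 104, 114, 121, 122, 118, 108, 109, 121, 130, 127, 126, 121, 119, 124]  (not all equal)
t=3: [146, 146, 142, 135, 135, 142, 149, 145, 142, 137, 135, 142, 151, 149, 146, 140, 139, 146]  (not all equal)
t=4: [177, 175, 171, 166, 165, 171, 176, 176, 171, 166, 166, 172, 178, 177, 173, 168, 167, 173]  (not all equal)
t=5: [211, 211, 207, 202, 202, 207, 212, 211, 207, 202, 202, 207, 212, 212, 207, 203, 202, 208]  (not all equal)
t=6: [180, 180, 185, 189, 189, 185, 180, 180, 185, 189, 189, 184, 180, 180, 184, 189, 189, 184]  (not all equal)
t=7: [216, 216, 212, 207, 207, 212, 216, 216, 212, 207, 208, 212, 216, 216, 211, 208, 208, 212]  (not all equal)
t=8: [175, 175, 179, 183, 183, 179, 175, 175, 179, 183, 183, 179, 175, 175, 179, 183, 183, 179]  (not all equal)
t=9: [212, 212, 214, 214, 214, 214, 212, 212, 214, 214, 214, 214, 212, 212, 214, 214, 214, 214]  (not all equal)
t=10: [178, 178, 176, 176, 176, 176, 178, 178, 176, 176, 176, 176, 178, 178, 176, 176, 176, 176]  (not all equal)
t=11: [214, 214, 213, 213, 213, 213, 214, 214, 213, 213, 213, 213, 214, 214, 213, 213, 213, 213]  (not all equal)
t=12: [176, 176, 177, 178, 178, 177, 176, 176, 177, 178, 178, 177, 176, 176, 177, 178, 178, 177]  (not all equal)
t=13: [213, 213, 214, 214, 214, 214, 213, 213, 214, 214, 214, 214, 213, 213, 214, 214, 214, 214]  (not all equal)
t=14: [177, 177, 176, 176, 176, 176, 177, 177, 176, 176, 176, 176, 177, 177, 176, 176, 176, 176]  (not all equal)
t=15: [213, 213, 213, 213, 213, 213, 213, 213, 213, 213, 213, 213, 213, 213, 213, 213, 213, 213]  (all equal)

Answer: 15
Key observation: Synchronization is absorbing here: once all patches are equal they stay equal, and step 15 is the first all-equal step.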